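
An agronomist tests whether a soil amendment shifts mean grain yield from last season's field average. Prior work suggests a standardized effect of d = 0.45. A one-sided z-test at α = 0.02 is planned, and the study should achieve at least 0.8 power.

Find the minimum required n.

Set Φ(δ − 2.054) = 0.8; then δ − 2.054 = Φ⁻¹(0.8) = 0.842, giving δ = 2.895.
δ = d·√n ⇒ n = (δ/d)² = (2.895 / 0.45)² = 41.40.
Round up to the next whole unit.

n = 42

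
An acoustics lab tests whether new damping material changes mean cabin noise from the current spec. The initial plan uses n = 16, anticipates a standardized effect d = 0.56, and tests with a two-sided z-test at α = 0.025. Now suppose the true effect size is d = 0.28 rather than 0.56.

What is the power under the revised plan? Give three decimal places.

Power ≈ 0.131

With d = 0.28: δ = d·√n = 0.28 × √16 = 1.1200. Critical value z_{0.0125} = 2.241.
Revised power = Φ(δ − 2.241) + Φ(−δ − 2.241) = Φ(-1.121) + Φ(-3.361) = 0.1311 + 0.0004 = 0.1314.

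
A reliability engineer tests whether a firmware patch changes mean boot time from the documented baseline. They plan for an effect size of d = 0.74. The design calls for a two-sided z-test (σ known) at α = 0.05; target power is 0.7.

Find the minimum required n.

For power 0.7 need Φ(δ − z_{0.025}) = 0.7, so δ = z_{0.025} + z_{0.30} = 1.960 + 0.524 = 2.484.
(For δ > 0 the lower-tail rejection region contributes negligibly to power, so the one-term inversion is standard.)
δ = d·√n ⇒ n = (δ/d)² = (2.484 / 0.74)² = 11.27.
Rounding up, n = 12.

n = 12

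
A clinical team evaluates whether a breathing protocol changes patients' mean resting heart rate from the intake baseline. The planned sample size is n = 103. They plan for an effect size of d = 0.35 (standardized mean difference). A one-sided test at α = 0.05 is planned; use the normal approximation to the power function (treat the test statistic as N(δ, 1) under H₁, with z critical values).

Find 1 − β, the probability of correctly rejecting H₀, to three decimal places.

Noncentrality parameter: δ = d·√n = 0.35 × √103 = 3.5521
One-sided α = 0.05 → critical value z_{0.05} = 1.645.
Power = P(Z > 1.645 − δ) = Φ(1.907) = 0.9718.

Power ≈ 0.972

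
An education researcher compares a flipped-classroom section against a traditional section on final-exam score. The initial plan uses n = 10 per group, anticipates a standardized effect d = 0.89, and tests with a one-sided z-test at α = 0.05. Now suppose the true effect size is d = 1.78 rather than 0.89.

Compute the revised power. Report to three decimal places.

With d = 1.78: δ = d·√(n/2) = 1.78 × √(10/2) = 3.9802. Critical value z_{0.05} = 1.645.
Revised power = Φ(δ − 1.645) = Φ(2.335) = 0.9902.

Power ≈ 0.990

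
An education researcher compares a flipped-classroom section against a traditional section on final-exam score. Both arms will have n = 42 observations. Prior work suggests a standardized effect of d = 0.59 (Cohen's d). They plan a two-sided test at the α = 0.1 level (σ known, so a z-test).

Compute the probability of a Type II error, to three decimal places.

β ≈ 0.145

Noncentrality parameter: δ = d·√(n/2) = 0.59 × √(42/2) = 2.7037
Critical value for a two-sided test at α = 0.1: z_{α/2} = 1.645.
Power = Φ(δ − 1.645) + Φ(−δ − 1.645) = Φ(1.059) + Φ(-4.349) = 0.8552 + 0.0000 = 0.8552.
Type II error: β = 1 − power = 1 − 0.8552 = 0.1448.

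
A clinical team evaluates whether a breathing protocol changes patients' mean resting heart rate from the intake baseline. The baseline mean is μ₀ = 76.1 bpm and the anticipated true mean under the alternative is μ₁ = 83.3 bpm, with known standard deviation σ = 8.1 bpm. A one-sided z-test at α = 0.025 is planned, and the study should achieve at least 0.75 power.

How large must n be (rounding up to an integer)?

Standardized effect: d = |μ₁ − μ₀| / σ = |83.3 − 76.1| / 8.1 = 0.8889
For power 0.75 need Φ(δ − z_{0.025}) = 0.75, so δ = z_{0.025} + z_{0.25} = 1.960 + 0.674 = 2.634.
δ = d·√n ⇒ n = (δ/d)² = (2.634 / 0.8889)² = 8.78.
Round up to the next whole unit.

n = 9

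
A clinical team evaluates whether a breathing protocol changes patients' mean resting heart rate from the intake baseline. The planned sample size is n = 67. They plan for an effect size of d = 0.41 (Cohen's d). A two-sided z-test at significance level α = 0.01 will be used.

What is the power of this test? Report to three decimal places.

Power ≈ 0.782

Noncentrality parameter: δ = d·√n = 0.41 × √67 = 3.3560
Critical value for a two-sided test at α = 0.01: z_{α/2} = 2.576.
Power = Φ(δ − 2.576) + Φ(−δ − 2.576) = Φ(0.780) + Φ(-5.932) = 0.7824 + 0.0000 = 0.7824.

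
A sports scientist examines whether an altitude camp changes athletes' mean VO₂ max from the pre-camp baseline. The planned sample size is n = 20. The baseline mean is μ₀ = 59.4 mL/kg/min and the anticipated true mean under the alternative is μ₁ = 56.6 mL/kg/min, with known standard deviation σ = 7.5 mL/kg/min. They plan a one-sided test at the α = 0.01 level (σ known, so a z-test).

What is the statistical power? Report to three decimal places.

Standardized effect: d = |μ₁ − μ₀| / σ = |56.6 − 59.4| / 7.5 = 0.3733
Noncentrality parameter: δ = d·√n = 0.3733 × √20 = 1.6696
One-sided α = 0.01 → critical value z_{0.01} = 2.326.
Power = P(Z > 2.326 − δ) = Φ(-0.657) = 0.2557.

Power ≈ 0.256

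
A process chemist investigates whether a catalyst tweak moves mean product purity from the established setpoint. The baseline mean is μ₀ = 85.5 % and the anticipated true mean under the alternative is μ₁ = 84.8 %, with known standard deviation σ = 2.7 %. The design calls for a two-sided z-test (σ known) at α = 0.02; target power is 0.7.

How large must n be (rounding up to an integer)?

n = 121

Standardized effect: d = |μ₁ − μ₀| / σ = |84.8 − 85.5| / 2.7 = 0.2593
Set Φ(δ − 2.326) = 0.7; then δ − 2.326 = Φ⁻¹(0.7) = 0.524, giving δ = 2.851.
(Ignoring the negligible lower-tail rejection probability gives the usual closed-form inversion.)
δ = d·√n ⇒ n = (δ/d)² = (2.851 / 0.2593)² = 120.91.
Rounding up, n = 121.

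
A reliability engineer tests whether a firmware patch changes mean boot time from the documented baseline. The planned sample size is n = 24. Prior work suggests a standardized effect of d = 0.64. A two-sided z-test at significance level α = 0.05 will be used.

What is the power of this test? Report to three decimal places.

Power ≈ 0.880

Noncentrality parameter: δ = d·√n = 0.64 × √24 = 3.1353
Two-sided α = 0.05 → critical value z_{0.025} = 1.960.
Power = Φ(δ − 1.960) + Φ(−δ − 1.960) = Φ(1.175) + Φ(-5.095) = 0.8801 + 0.0000 = 0.8801.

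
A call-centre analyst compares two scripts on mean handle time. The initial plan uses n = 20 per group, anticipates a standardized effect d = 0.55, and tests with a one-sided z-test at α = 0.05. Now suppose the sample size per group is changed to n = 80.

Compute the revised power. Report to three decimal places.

With n = 80 per group: δ = d·√(n/2) = 0.55 × √(80/2) = 3.4785. Critical value z_{0.05} = 1.645.
Revised power = Φ(δ − 1.645) = Φ(1.834) = 0.9666.

Power ≈ 0.967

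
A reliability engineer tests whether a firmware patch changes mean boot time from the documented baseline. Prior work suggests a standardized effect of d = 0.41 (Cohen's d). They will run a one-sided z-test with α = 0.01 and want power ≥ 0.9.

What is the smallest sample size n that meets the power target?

n = 78

For power 0.9 need Φ(δ − z_{0.01}) = 0.9, so δ = z_{0.01} + z_{0.10} = 2.326 + 1.282 = 3.608.
δ = d·√n ⇒ n = (δ/d)² = (3.608 / 0.41)² = 77.44.
Round up to the next whole unit.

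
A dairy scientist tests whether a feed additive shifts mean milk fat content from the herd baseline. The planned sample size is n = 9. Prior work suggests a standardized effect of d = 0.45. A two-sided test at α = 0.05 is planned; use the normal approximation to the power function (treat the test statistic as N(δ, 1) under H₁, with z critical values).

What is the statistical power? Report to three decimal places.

Noncentrality parameter: δ = d·√n = 0.45 × √9 = 1.3500
Critical value for a two-sided test at α = 0.05: z_{α/2} = 1.960.
Power = Φ(δ − 1.960) + Φ(−δ − 1.960) = Φ(-0.610) + Φ(-3.310) = 0.2709 + 0.0005 = 0.2714.

Power ≈ 0.271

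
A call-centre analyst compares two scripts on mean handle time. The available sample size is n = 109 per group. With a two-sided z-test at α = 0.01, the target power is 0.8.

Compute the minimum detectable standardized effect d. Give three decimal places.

Need Φ(δ − 2.576) = 0.8, so δ = 2.576 + 0.842 = 3.417.
(The second rejection-region term Φ(−δ − z_{α/2}) is negligible and dropped.)
δ = d·√(n/2) ⇒ d = δ/√(n/2) = 3.417/√(109/2) = 0.4629.

d ≈ 0.463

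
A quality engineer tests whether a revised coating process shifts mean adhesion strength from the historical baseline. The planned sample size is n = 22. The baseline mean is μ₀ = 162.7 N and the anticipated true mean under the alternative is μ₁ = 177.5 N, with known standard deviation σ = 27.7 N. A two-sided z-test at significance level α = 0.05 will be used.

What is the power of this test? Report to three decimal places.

Power ≈ 0.708

Standardized effect: d = |μ₁ − μ₀| / σ = |177.5 − 162.7| / 27.7 = 0.5343
Noncentrality parameter: λ = d·√n = 0.5343 × √22 = 2.5061
Critical value for a two-sided test at α = 0.05: z_{α/2} = 1.960.
Power = Φ(λ − 1.960) + Φ(−λ − 1.960) = Φ(0.546) + Φ(-4.466) = 0.7075 + 0.0000 = 0.7075.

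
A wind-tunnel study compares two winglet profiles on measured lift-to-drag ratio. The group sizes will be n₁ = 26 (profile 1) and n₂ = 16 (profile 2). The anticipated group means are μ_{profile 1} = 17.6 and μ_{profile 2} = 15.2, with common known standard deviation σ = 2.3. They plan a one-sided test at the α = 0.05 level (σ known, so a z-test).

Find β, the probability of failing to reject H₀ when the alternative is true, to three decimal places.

Standardized effect: d = |μ_{profile 1} − μ_{profile 2}| / σ = |17.6 − 15.2| / 2.3 = 1.0435
Noncentrality parameter: δ = d / √(1/n₁ + 1/n₂) = 1.0435 / √(1/26 + 1/16) = 3.2840
Critical value for a one-sided test at α = 0.05: z_α = 1.645.
Power = Φ(δ − 1.645) = Φ(1.639) = 0.9494.
Type II error: β = 1 − power = 1 − 0.9494 = 0.0506.

β ≈ 0.051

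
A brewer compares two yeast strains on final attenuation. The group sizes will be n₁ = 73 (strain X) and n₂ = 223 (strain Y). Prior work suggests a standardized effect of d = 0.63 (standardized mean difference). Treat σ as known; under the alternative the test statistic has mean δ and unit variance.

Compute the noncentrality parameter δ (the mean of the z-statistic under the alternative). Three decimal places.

The noncentrality parameter scales effect size by the design's sample-size factor: δ = d / √(1/n₁ + 1/n₂) = 0.63 / √(1/73 + 1/223) = 4.6721

δ ≈ 4.672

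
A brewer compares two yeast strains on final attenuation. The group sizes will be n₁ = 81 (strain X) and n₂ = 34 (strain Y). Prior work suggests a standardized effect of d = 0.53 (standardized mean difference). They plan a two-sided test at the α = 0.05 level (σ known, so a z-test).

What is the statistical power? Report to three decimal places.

Noncentrality parameter: δ = d / √(1/n₁ + 1/n₂) = 0.53 / √(1/81 + 1/34) = 2.5936
Two-sided α = 0.05 → critical value z_{0.025} = 1.960.
Power = Φ(δ − 1.960) + Φ(−δ − 1.960) = Φ(0.634) + Φ(-4.554) = 0.7369 + 0.0000 = 0.7369.

Power ≈ 0.737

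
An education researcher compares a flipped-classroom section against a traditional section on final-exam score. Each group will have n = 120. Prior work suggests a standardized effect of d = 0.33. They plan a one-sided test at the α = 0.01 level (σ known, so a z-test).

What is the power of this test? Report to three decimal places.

Power ≈ 0.591

Noncentrality parameter: δ = d·√(n/2) = 0.33 × √(120/2) = 2.5562
One-sided α = 0.01 → critical value z_{0.01} = 2.326.
Power = Φ(δ − 2.326) = Φ(0.230) = 0.5909.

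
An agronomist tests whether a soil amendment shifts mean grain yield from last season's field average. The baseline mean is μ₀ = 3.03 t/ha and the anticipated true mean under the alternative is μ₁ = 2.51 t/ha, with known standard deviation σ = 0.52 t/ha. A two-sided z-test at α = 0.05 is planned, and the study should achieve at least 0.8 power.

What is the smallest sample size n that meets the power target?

Standardized effect: d = |μ₁ − μ₀| / σ = |2.51 − 3.03| / 0.52 = 1.0000
For power 0.8 need Φ(δ − z_{0.025}) = 0.8, so δ = z_{0.025} + z_{0.20} = 1.960 + 0.842 = 2.802.
(The Φ(−δ − z_{α/2}) term is vanishingly small for δ > 0 and is dropped in the standard sample-size formula.)
δ = d·√n ⇒ n = (δ/d)² = (2.802 / 1.0000)² = 7.85.
Round up to the next whole unit.

n = 8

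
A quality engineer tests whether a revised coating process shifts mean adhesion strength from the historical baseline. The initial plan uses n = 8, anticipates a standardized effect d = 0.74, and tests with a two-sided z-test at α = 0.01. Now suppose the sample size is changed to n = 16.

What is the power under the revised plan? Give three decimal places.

With n = 16: δ = d·√n = 0.74 × √16 = 2.9600. Critical value z_{0.005} = 2.576.
Revised power = Φ(δ − 2.576) + Φ(−δ − 2.576) = Φ(0.384) + Φ(-5.536) = 0.6496 + 0.0000 = 0.6496.

Power ≈ 0.650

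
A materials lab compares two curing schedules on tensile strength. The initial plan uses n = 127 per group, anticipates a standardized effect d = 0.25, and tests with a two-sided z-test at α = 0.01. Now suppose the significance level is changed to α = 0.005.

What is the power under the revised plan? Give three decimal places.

Power ≈ 0.208

δ = d·√(n/2) = 0.25 × √(127/2) = 1.9922 (unchanged). New critical value: z_{0.0025} = 2.807.
Revised power = Φ(δ − 2.807) + Φ(−δ − 2.807) = Φ(-0.815) + Φ(-4.799) = 0.2076 + 0.0000 = 0.2076.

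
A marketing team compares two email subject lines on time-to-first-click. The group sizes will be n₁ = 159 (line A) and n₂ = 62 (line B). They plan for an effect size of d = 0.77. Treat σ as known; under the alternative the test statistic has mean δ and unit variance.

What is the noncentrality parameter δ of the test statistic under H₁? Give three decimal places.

δ ≈ 5.143

The noncentrality parameter scales effect size by the design's sample-size factor: δ = d / √(1/n₁ + 1/n₂) = 0.77 / √(1/159 + 1/62) = 5.1427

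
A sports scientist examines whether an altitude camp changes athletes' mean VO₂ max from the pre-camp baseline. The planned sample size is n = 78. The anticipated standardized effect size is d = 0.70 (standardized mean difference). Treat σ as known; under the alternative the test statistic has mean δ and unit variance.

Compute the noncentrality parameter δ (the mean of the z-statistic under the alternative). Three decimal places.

δ ≈ 6.182

δ = d·√n = 0.70 × √78 = 6.1822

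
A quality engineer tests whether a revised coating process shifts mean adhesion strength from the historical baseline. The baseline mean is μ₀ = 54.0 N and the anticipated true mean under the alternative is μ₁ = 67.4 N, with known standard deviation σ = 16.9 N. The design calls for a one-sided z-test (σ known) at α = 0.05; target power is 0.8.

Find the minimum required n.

n = 10

Standardized effect: d = |μ₁ − μ₀| / σ = |67.4 − 54.0| / 16.9 = 0.7929
For power 0.8 need Φ(δ − z_{0.05}) = 0.8, so δ = z_{0.05} + z_{0.20} = 1.645 + 0.842 = 2.486.
δ = d·√n ⇒ n = (δ/d)² = (2.486 / 0.7929)² = 9.83.
Rounding up, n = 10.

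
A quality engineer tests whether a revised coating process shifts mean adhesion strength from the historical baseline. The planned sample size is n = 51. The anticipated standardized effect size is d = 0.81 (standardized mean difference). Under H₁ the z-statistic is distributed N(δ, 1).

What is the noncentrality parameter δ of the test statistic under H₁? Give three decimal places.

δ ≈ 5.785

The noncentrality parameter scales effect size by the design's sample-size factor: δ = d·√n = 0.81 × √51 = 5.7846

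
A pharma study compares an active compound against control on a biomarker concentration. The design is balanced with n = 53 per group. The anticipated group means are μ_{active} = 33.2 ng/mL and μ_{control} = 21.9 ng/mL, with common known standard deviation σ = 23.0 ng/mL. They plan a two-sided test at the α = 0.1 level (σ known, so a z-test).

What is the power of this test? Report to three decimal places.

Power ≈ 0.812

Standardized effect: d = |μ_{active} − μ_{control}| / σ = |33.2 − 21.9| / 23.0 = 0.4913
Noncentrality parameter: δ = d·√(n/2) = 0.4913 × √(53/2) = 2.5291
Critical value for a two-sided test at α = 0.1: z_{α/2} = 1.645.
Power = Φ(δ − 1.645) + Φ(−δ − 1.645) = Φ(0.884) + Φ(-4.174) = 0.8117 + 0.0000 = 0.8117.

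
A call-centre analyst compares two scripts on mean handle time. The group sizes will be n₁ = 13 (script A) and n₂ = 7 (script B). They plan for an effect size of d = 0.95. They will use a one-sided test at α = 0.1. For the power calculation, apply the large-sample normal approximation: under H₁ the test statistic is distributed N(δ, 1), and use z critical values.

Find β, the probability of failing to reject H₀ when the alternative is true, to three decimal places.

β ≈ 0.228

Noncentrality parameter: δ = d / √(1/n₁ + 1/n₂) = 0.95 / √(1/13 + 1/7) = 2.0264
Critical value for a one-sided test at α = 0.1: z_α = 1.282.
Power = P(Z > 1.282 − δ) = Φ(0.745) = 0.7718.
Type II error: β = 1 − power = 1 − 0.7718 = 0.2282.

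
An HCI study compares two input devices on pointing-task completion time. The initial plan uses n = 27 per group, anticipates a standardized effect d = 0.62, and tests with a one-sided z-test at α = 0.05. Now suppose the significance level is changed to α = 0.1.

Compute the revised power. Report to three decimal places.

Power ≈ 0.840

δ = d·√(n/2) = 0.62 × √(27/2) = 2.2780 (unchanged). New critical value: z_{0.1} = 1.282.
Revised power = Φ(δ − 1.282) = Φ(0.996) = 0.8405.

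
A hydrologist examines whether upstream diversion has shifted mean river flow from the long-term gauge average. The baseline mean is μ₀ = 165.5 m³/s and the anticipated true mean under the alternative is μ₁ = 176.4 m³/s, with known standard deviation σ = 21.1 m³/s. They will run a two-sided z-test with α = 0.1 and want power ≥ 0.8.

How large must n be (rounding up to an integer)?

n = 24

Standardized effect: d = |μ₁ − μ₀| / σ = |176.4 − 165.5| / 21.1 = 0.5166
For power 0.8 need Φ(δ − z_{0.05}) = 0.8, so δ = z_{0.05} + z_{0.20} = 1.645 + 0.842 = 2.486.
(For δ > 0 the lower-tail rejection region contributes negligibly to power, so the one-term inversion is standard.)
δ = d·√n ⇒ n = (δ/d)² = (2.486 / 0.5166)² = 23.17.
Round up to the next whole unit.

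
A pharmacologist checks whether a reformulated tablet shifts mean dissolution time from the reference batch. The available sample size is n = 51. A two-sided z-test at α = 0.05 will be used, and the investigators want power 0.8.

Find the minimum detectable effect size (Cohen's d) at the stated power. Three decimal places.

d ≈ 0.392

Required noncentrality: δ = z_{0.025} + z_{0.20} = 1.960 + 0.842 = 2.802.
(The second rejection-region term Φ(−δ − z_{α/2}) is negligible and dropped.)
δ = d·√n ⇒ d = δ/√n = 2.802/√51 = 0.3923.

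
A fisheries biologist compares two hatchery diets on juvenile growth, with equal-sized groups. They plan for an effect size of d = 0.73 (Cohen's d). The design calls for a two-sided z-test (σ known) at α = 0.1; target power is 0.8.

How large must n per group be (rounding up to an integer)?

Set Φ(δ − 1.645) = 0.8; then δ − 1.645 = Φ⁻¹(0.8) = 0.842, giving δ = 2.486.
(Ignoring the negligible lower-tail rejection probability gives the usual closed-form inversion.)
δ = d·√(n/2) ⇒ n = 2(δ/d)² = 2 × (2.486 / 0.73)² = 23.20.
Rounding up, n = 24 per group.

n = 24 per group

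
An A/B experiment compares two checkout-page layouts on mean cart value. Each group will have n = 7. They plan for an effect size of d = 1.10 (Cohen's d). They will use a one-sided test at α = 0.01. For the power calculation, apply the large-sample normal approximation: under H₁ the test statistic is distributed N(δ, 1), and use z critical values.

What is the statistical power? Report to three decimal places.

Power ≈ 0.394

Noncentrality parameter: δ = d·√(n/2) = 1.10 × √(7/2) = 2.0579
Critical value for a one-sided test at α = 0.01: z_α = 2.326.
Power = P(Z > 2.326 − δ) = Φ(-0.268) = 0.3942.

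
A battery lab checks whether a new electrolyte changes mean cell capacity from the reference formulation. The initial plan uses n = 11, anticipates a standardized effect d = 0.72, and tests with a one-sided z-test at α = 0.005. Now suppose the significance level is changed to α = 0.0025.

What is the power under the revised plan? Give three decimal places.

Power ≈ 0.338

δ = d·√n = 0.72 × √11 = 2.3880 (unchanged). New critical value: z_{0.0025} = 2.807.
Revised power = Φ(δ − 2.807) = Φ(-0.419) = 0.3376.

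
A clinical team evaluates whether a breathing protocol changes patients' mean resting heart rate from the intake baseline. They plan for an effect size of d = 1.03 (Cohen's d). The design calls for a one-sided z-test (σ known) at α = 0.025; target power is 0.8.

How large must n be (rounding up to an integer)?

n = 8

Set Φ(δ − 1.960) = 0.8; then δ − 1.960 = Φ⁻¹(0.8) = 0.842, giving δ = 2.802.
δ = d·√n ⇒ n = (δ/d)² = (2.802 / 1.03)² = 7.40.
Round up to the next whole unit.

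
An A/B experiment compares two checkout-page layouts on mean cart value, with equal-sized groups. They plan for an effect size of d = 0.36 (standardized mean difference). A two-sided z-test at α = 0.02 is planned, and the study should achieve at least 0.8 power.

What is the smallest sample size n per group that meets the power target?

n = 155 per group

For power 0.8 need Φ(δ − z_{0.01}) = 0.8, so δ = z_{0.01} + z_{0.20} = 2.326 + 0.842 = 3.168.
(For δ > 0 the lower-tail rejection region contributes negligibly to power, so the one-term inversion is standard.)
δ = d·√(n/2) ⇒ n = 2(δ/d)² = 2 × (3.168 / 0.36)² = 154.88.
Round up to the next whole unit.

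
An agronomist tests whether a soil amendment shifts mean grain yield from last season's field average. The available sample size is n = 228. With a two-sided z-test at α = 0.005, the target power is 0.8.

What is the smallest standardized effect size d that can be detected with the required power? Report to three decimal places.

Required noncentrality: δ = z_{0.0025} + z_{0.20} = 2.807 + 0.842 = 3.649.
(The second rejection-region term Φ(−δ − z_{α/2}) is negligible and dropped.)
δ = d·√n ⇒ d = δ/√n = 3.649/√228 = 0.2416.

d ≈ 0.242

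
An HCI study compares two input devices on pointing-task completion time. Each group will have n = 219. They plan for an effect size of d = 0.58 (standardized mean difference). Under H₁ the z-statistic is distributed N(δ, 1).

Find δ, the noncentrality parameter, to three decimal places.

δ ≈ 6.069

δ = d·√(n/2) = 0.58 × √(219/2) = 6.0693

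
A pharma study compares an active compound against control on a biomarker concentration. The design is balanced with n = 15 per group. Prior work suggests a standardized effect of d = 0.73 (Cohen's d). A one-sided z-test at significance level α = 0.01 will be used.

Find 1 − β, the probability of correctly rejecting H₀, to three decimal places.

Noncentrality parameter: δ = d·√(n/2) = 0.73 × √(15/2) = 1.9992
One-sided α = 0.01 → critical value z_{0.01} = 2.326.
Power = Φ(δ − 2.326) = Φ(-0.327) = 0.3718.

Power ≈ 0.372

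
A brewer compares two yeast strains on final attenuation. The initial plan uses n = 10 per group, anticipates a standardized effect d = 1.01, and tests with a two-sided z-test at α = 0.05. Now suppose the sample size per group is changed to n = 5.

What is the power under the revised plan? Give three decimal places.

With n = 5 per group: δ = d·√(n/2) = 1.01 × √(5/2) = 1.5970. Critical value z_{0.025} = 1.960.
Revised power = Φ(δ − 1.960) + Φ(−δ − 1.960) = Φ(-0.363) + Φ(-3.557) = 0.3583 + 0.0002 = 0.3585.

Power ≈ 0.358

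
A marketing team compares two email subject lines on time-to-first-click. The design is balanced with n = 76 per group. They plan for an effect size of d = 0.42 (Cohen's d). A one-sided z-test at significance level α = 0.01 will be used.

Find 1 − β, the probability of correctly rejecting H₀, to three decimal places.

Power ≈ 0.604

Noncentrality parameter: δ = d·√(n/2) = 0.42 × √(76/2) = 2.5891
Critical value for a one-sided test at α = 0.01: z_α = 2.326.
Power = Φ(δ − 2.326) = Φ(0.263) = 0.6036.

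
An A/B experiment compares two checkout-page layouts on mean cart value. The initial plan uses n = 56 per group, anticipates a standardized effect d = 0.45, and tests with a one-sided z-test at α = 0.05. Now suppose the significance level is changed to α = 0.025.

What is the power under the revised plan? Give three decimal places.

Power ≈ 0.663

δ = d·√(n/2) = 0.45 × √(56/2) = 2.3812 (unchanged). New critical value: z_{0.025} = 1.960.
Revised power = P(Z > 1.960 − δ) = Φ(0.421) = 0.6632.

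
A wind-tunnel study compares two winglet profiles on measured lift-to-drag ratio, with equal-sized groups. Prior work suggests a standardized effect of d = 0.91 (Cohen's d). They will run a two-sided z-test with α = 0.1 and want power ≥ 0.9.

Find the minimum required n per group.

n = 21 per group

Set Φ(δ − 1.645) = 0.9; then δ − 1.645 = Φ⁻¹(0.9) = 1.282, giving δ = 2.926.
(The Φ(−δ − z_{α/2}) term is vanishingly small for δ > 0 and is dropped in the standard sample-size formula.)
δ = d·√(n/2) ⇒ n = 2(δ/d)² = 2 × (2.926 / 0.91)² = 20.68.
Round up to the next whole unit.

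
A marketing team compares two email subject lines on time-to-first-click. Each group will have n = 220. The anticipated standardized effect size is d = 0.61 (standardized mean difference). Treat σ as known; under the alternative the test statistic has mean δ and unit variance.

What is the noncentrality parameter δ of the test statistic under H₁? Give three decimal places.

δ ≈ 6.398

δ = d·√(n/2) = 0.61 × √(220/2) = 6.3977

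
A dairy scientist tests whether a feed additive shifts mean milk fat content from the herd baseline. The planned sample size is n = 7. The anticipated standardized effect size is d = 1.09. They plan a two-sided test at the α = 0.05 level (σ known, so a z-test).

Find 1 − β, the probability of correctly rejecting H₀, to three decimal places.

Noncentrality parameter: δ = d·√n = 1.09 × √7 = 2.8839
Two-sided α = 0.05 → critical value z_{0.025} = 1.960.
Power = Φ(δ − 1.960) + Φ(−δ − 1.960) = Φ(0.924) + Φ(-4.844) = 0.8222 + 0.0000 = 0.8222.

Power ≈ 0.822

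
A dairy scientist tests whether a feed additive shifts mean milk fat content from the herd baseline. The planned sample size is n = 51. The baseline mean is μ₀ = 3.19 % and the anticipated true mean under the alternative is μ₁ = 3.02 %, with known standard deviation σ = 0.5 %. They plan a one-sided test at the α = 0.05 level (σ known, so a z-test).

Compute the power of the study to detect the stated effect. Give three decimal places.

Power ≈ 0.783

Standardized effect: d = |μ₁ − μ₀| / σ = |3.02 − 3.19| / 0.5 = 0.3400
Noncentrality parameter: δ = d·√n = 0.3400 × √51 = 2.4281
One-sided α = 0.05 → critical value z_{0.05} = 1.645.
Power = P(Z > 1.645 − δ) = Φ(0.783) = 0.7833.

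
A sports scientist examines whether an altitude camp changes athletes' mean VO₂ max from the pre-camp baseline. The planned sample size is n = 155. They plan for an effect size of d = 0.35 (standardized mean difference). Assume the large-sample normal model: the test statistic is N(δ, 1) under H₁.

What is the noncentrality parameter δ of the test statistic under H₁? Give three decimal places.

δ ≈ 4.357

δ = d·√n = 0.35 × √155 = 4.3575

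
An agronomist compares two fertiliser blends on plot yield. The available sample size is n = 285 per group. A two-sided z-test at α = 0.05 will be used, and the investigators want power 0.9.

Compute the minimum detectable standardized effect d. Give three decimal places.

Required noncentrality: δ = z_{0.025} + z_{0.10} = 1.960 + 1.282 = 3.242.
(The second rejection-region term Φ(−δ − z_{α/2}) is negligible and dropped.)
δ = d·√(n/2) ⇒ d = δ/√(n/2) = 3.242/√(285/2) = 0.2715.

d ≈ 0.272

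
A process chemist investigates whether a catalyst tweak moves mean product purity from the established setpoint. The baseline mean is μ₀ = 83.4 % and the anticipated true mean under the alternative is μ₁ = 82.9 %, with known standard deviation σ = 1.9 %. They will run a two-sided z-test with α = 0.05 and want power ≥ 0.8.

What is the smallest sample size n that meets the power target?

n = 114

Standardized effect: d = |μ₁ − μ₀| / σ = |82.9 − 83.4| / 1.9 = 0.2632
For power 0.8 need Φ(δ − z_{0.025}) = 0.8, so δ = z_{0.025} + z_{0.20} = 1.960 + 0.842 = 2.802.
(For δ > 0 the lower-tail rejection region contributes negligibly to power, so the one-term inversion is standard.)
δ = d·√n ⇒ n = (δ/d)² = (2.802 / 0.2632)² = 113.34.
Rounding up, n = 114.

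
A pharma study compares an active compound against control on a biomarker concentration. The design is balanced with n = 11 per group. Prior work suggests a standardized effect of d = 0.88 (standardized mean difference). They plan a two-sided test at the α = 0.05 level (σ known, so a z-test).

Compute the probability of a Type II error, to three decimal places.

β ≈ 0.459

Noncentrality parameter: δ = d·√(n/2) = 0.88 × √(11/2) = 2.0638
Critical value for a two-sided test at α = 0.05: z_{α/2} = 1.960.
Power = Φ(δ − 1.960) + Φ(−δ − 1.960) = Φ(0.104) + Φ(-4.024) = 0.5413 + 0.0000 = 0.5414.
Type II error: β = 1 − power = 1 − 0.5414 = 0.4586.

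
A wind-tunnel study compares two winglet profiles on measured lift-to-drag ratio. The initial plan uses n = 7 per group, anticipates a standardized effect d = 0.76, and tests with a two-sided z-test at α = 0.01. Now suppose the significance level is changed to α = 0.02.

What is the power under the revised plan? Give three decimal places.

Power ≈ 0.183

δ = d·√(n/2) = 0.76 × √(7/2) = 1.4218 (unchanged). New critical value: z_{0.01} = 2.326.
Revised power = Φ(δ − 2.326) + Φ(−δ − 2.326) = Φ(-0.905) + Φ(-3.748) = 0.1829 + 0.0001 = 0.1829.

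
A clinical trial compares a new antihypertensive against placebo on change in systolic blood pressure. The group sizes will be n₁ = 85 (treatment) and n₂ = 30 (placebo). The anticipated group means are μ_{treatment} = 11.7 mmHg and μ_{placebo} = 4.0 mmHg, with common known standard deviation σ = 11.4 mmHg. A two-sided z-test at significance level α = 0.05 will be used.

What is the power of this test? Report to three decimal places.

Standardized effect: d = |μ_{treatment} − μ_{placebo}| / σ = |11.7 − 4.0| / 11.4 = 0.6754
Noncentrality parameter: δ = d / √(1/n₁ + 1/n₂) = 0.6754 / √(1/85 + 1/30) = 3.1806
Two-sided α = 0.05 → critical value z_{0.025} = 1.960.
Power = Φ(δ − 1.960) + Φ(−δ − 1.960) = Φ(1.221) + Φ(-5.141) = 0.8889 + 0.0000 = 0.8889.

Power ≈ 0.889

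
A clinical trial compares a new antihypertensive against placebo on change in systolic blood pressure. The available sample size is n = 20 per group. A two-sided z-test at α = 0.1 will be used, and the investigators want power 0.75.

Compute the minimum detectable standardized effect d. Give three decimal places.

d ≈ 0.733

Required noncentrality: δ = z_{0.05} + z_{0.25} = 1.645 + 0.674 = 2.319.
(The second rejection-region term Φ(−δ − z_{α/2}) is negligible and dropped.)
δ = d·√(n/2) ⇒ d = δ/√(n/2) = 2.319/√(20/2) = 0.7334.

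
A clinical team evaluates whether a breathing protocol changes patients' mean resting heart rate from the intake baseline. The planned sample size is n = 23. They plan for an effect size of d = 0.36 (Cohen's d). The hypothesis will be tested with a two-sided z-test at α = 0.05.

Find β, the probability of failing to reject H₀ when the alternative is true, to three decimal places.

Noncentrality parameter: δ = d·√n = 0.36 × √23 = 1.7265
Two-sided α = 0.05 → critical value z_{0.025} = 1.960.
Power = Φ(δ − 1.960) + Φ(−δ − 1.960) = Φ(-0.233) + Φ(-3.686) = 0.4077 + 0.0001 = 0.4078.
Type II error: β = 1 − power = 1 − 0.4078 = 0.5922.

β ≈ 0.592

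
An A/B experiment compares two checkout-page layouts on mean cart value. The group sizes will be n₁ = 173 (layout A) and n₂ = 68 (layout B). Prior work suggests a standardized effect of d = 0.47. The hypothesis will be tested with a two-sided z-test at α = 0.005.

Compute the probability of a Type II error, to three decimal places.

Noncentrality parameter: δ = d / √(1/n₁ + 1/n₂) = 0.47 / √(1/173 + 1/68) = 3.2837
Critical value for a two-sided test at α = 0.005: z_{α/2} = 2.807.
Power = Φ(δ − 2.807) + Φ(−δ − 2.807) = Φ(0.477) + Φ(-6.091) = 0.6832 + 0.0000 = 0.6832.
Type II error: β = 1 − power = 1 − 0.6832 = 0.3168.

β ≈ 0.317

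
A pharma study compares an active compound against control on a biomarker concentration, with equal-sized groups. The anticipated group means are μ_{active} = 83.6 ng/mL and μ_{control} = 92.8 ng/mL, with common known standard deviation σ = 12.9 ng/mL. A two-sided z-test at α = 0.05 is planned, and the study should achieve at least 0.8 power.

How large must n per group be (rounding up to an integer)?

Standardized effect: d = |μ_{active} − μ_{control}| / σ = |83.6 − 92.8| / 12.9 = 0.7132
Set Φ(δ − 1.960) = 0.8; then δ − 1.960 = Φ⁻¹(0.8) = 0.842, giving δ = 2.802.
(Ignoring the negligible lower-tail rejection probability gives the usual closed-form inversion.)
δ = d·√(n/2) ⇒ n = 2(δ/d)² = 2 × (2.802 / 0.7132)² = 30.86.
Round up to the next whole unit.

n = 31 per group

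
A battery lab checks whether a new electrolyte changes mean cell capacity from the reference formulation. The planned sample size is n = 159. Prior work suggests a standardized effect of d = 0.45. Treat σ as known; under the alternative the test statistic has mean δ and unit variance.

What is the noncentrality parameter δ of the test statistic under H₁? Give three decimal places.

The noncentrality parameter scales effect size by the design's sample-size factor: δ = d·√n = 0.45 × √159 = 5.6743

δ ≈ 5.674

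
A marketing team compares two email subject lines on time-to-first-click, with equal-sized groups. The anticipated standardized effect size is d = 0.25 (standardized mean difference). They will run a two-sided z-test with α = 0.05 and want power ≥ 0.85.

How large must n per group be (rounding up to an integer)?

For power 0.85 need Φ(δ − z_{0.025}) = 0.85, so δ = z_{0.025} + z_{0.15} = 1.960 + 1.036 = 2.996.
(For δ > 0 the lower-tail rejection region contributes negligibly to power, so the one-term inversion is standard.)
δ = d·√(n/2) ⇒ n = 2(δ/d)² = 2 × (2.996 / 0.25)² = 287.31.
Round up to the next whole unit.

n = 288 per group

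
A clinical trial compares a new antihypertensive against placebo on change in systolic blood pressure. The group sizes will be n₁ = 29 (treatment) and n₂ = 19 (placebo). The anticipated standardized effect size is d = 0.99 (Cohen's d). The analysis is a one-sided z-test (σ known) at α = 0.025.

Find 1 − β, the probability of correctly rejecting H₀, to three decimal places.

Power ≈ 0.918

Noncentrality parameter: δ = d / √(1/n₁ + 1/n₂) = 0.99 / √(1/29 + 1/19) = 3.3542
Critical value for a one-sided test at α = 0.025: z_α = 1.960.
Power = P(Z > 1.960 − δ) = Φ(1.394) = 0.9184.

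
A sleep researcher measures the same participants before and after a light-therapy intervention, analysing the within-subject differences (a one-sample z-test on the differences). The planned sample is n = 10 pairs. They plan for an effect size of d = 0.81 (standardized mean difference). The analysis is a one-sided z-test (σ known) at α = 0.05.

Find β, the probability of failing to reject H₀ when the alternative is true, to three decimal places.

β ≈ 0.180

Noncentrality parameter: δ = d·√n = 0.81 × √10 = 2.5614
One-sided α = 0.05 → critical value z_{0.05} = 1.645.
Power = P(Z > 1.645 − δ) = Φ(0.917) = 0.8203.
Type II error: β = 1 − power = 1 − 0.8203 = 0.1797.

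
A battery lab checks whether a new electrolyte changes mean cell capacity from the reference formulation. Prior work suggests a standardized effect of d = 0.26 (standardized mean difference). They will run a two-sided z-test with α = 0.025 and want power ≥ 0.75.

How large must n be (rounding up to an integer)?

Set Φ(δ − 2.241) = 0.75; then δ − 2.241 = Φ⁻¹(0.75) = 0.674, giving δ = 2.916.
(The Φ(−δ − z_{α/2}) term is vanishingly small for δ > 0 and is dropped in the standard sample-size formula.)
δ = d·√n ⇒ n = (δ/d)² = (2.916 / 0.26)² = 125.78.
Round up to the next whole unit.

n = 126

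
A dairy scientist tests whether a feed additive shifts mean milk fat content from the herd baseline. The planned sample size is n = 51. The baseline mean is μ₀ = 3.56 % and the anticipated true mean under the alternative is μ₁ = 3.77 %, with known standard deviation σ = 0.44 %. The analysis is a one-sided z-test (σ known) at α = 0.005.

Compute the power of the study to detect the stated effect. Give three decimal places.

Power ≈ 0.797

Standardized effect: d = |μ₁ − μ₀| / σ = |3.77 − 3.56| / 0.44 = 0.4773
Noncentrality parameter: δ = d·√n = 0.4773 × √51 = 3.4084
One-sided α = 0.005 → critical value z_{0.005} = 2.576.
Power = P(Z > 2.576 − δ) = Φ(0.833) = 0.7975.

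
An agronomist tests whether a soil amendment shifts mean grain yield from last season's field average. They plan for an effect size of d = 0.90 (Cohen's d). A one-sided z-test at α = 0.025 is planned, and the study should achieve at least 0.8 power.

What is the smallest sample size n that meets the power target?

For power 0.8 need Φ(δ − z_{0.025}) = 0.8, so δ = z_{0.025} + z_{0.20} = 1.960 + 0.842 = 2.802.
δ = d·√n ⇒ n = (δ/d)² = (2.802 / 0.90)² = 9.69.
Round up to the next whole unit.

n = 10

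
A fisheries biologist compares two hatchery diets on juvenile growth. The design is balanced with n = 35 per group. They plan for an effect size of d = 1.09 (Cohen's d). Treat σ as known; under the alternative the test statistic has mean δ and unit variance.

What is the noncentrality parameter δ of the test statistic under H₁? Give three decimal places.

δ ≈ 4.560

δ = d·√(n/2) = 1.09 × √(35/2) = 4.5598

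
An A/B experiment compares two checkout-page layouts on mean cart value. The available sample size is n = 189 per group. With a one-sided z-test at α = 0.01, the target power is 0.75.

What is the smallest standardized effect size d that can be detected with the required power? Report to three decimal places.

Required noncentrality: δ = z_{0.01} + z_{0.25} = 2.326 + 0.674 = 3.001.
δ = d·√(n/2) ⇒ d = δ/√(n/2) = 3.001/√(189/2) = 0.3087.

d ≈ 0.309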